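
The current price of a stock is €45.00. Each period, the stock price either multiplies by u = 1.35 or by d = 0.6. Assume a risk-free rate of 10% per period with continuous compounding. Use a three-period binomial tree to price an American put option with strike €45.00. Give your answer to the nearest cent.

Risk-neutral probability p = (e^0.1 − 0.6)/(1.35 − 0.6) = 0.5052/0.7500 = 0.6736
Terminal stock prices: S_uuu = 110.7, S_uud = 49.21, S_udd = 21.87, S_ddd = 9.72
Terminal payoffs (K − S): max(-65.72, 0) = 0, max(-4.208, 0) = 0, max(23.13, 0) = 23.13, max(35.28, 0) = 35.28
Node uu (S = 82.01): continuation = e^(−0.1)·[0.6736·0.0000 + 0.3264·0.0000] = 0.0000; exercise value = 0.0000 ≤ continuation, so V_uu = 0.0000
Node ud (S = 36.45): continuation = e^(−0.1)·[0.6736·0.0000 + 0.3264·23.1300] = 6.8320; exercise value = 8.5500 > continuation, so V_ud = 8.5500 (exercise)
Node dd (S = 16.2): continuation = e^(−0.1)·[0.6736·23.1300 + 0.3264·35.2800] = 24.5177; exercise value = 28.8000 > continuation, so V_dd = 28.8000 (exercise)
Node u (S = 60.75): continuation = e^(−0.1)·[0.6736·0.0000 + 0.3264·8.5500] = 2.5254; exercise value = 0.0000 ≤ continuation, so V_u = 2.5254
Node d (S = 27): continuation = e^(−0.1)·[0.6736·8.5500 + 0.3264·28.8000] = 13.7177; exercise value = 18.0000 > continuation, so V_d = 18.0000 (exercise)
Node 0 (S = 45): continuation = e^(−0.1)·[0.6736·2.5254 + 0.3264·18.0000] = 6.8559; exercise value = 0.0000 ≤ continuation, so V_0 = 6.8559

€6.86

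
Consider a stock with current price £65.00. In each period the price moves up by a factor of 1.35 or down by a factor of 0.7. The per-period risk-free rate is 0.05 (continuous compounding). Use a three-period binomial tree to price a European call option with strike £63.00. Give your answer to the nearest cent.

£20.07

Risk-neutral probability p = (e^0.05 − 0.7)/(1.35 − 0.7) = 0.3513/0.6500 = 0.5404
Terminal stock prices: S_uuu = 159.9, S_uud = 82.92, S_udd = 43, S_ddd = 22.29
Terminal payoffs (S − K): max(96.92, 0) = 96.92, max(19.92, 0) = 19.92, max(-20, 0) = 0, max(-40.71, 0) = 0
Node uu (S = 118.5): V_uu = e^(−0.05)·[0.5404·96.9244 + 0.4596·19.9238] = 58.5350
Node ud (S = 61.42): V_ud = e^(−0.05)·[0.5404·19.9238 + 0.4596·0.0000] = 10.2420
Node dd (S = 31.85): V_dd = e^(−0.05)·[0.5404·0.0000 + 0.4596·0.0000] = 0.0000
Node u (S = 87.75): V_u = e^(−0.05)·[0.5404·58.5350 + 0.4596·10.2420] = 34.5681
Node d (S = 45.5): V_d = e^(−0.05)·[0.5404·10.2420 + 0.4596·0.0000] = 5.2650
Node 0 (S = 65): V_0 = e^(−0.05)·[0.5404·34.5681 + 0.4596·5.2650] = 20.0718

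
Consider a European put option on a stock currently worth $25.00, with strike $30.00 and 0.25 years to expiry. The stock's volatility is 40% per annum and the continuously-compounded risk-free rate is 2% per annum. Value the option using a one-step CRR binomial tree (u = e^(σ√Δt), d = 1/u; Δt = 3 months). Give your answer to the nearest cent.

$5.10

CRR parameters: u = e^(σ√Δt) = e^(0.4·√0.25) = 1.2214, d = 1/u = 0.8187
Per-period rate: rΔt = 0.02·0.25 = 0.005, so R = e^0.005 = 1.0050
Risk-neutral probability p = (e^0.005 − 0.8187)/(1.2214 − 0.8187) = 0.1863/0.4027 = 0.4626
Terminal stock prices: S_u = 30.54, S_d = 20.47
Terminal payoffs (K − S): max(-0.5351, 0) = 0, max(9.532, 0) = 9.532
Node 0 (S = 25): V_0 = e^(−0.005)·[0.4626·0.0000 + 0.5374·9.5317] = 5.0967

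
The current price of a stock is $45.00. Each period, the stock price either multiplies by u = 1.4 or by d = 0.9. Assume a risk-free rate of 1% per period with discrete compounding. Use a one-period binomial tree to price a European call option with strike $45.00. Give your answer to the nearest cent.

$3.92

Risk-neutral probability p = (1 + 0.01 − 0.9)/(1.4 − 0.9) = 0.1100/0.5000 = 0.2200
Terminal stock prices: S_u = 63, S_d = 40.5
Terminal payoffs (S − K): max(18, 0) = 18, max(-4.5, 0) = 0
Node 0 (S = 45): V_0 = 1/1.01·[0.2200·18.0000 + 0.7800·0.0000] = 3.9208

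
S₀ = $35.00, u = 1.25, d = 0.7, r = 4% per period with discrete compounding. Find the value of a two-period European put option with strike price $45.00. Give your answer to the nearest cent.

Risk-neutral probability p = (1 + 0.04 − 0.7)/(1.25 − 0.7) = 0.3400/0.5500 = 0.6182
Terminal stock prices: S_uu = 54.69, S_ud = 30.62, S_dd = 17.15
Terminal payoffs (K − S): max(-9.688, 0) = 0, max(14.38, 0) = 14.38, max(27.85, 0) = 27.85
Node u (S = 43.75): V_u = 1/1.04·[0.6182·0.0000 + 0.3818·14.3750] = 5.2775
Node d (S = 24.5): V_d = 1/1.04·[0.6182·14.3750 + 0.3818·27.8500] = 18.7692
Node 0 (S = 35): V_0 = 1/1.04·[0.6182·5.2775 + 0.3818·18.7692] = 10.0278

$10.03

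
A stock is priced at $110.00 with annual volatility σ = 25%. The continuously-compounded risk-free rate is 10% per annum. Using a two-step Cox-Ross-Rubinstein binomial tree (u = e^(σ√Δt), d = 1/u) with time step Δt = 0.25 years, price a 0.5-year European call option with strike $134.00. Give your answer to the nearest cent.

CRR parameters: u = e^(σ√Δt) = e^(0.25·√0.25) = 1.1331, d = 1/u = 0.8825
Per-period rate: rΔt = 0.1·0.25 = 0.025, so R = e^0.025 = 1.0253
Risk-neutral probability p = (e^0.025 − 0.8825)/(1.1331 − 0.8825) = 0.1428/0.2507 = 0.5698
Terminal stock prices: S_uu = 141.2, S_ud = 110, S_dd = 85.67
Terminal payoffs (S − K): max(7.243, 0) = 7.243, max(-24, 0) = 0, max(-48.33, 0) = 0
Node u (S = 124.6): V_u = e^(−0.025)·[0.5698·7.2428 + 0.4302·0.0000] = 4.0250
Node d (S = 97.07): V_d = e^(−0.025)·[0.5698·0.0000 + 0.4302·0.0000] = 0.0000
Node 0 (S = 110): V_0 = e^(−0.025)·[0.5698·4.0250 + 0.4302·0.0000] = 2.2368

$2.24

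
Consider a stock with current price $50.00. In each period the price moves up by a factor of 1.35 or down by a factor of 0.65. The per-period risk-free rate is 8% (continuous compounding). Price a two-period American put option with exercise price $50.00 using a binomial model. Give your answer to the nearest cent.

$7.39

Risk-neutral probability p = (e^0.08 − 0.65)/(1.35 − 0.65) = 0.4333/0.7000 = 0.6190
Terminal stock prices: S_uu = 91.13, S_ud = 43.88, S_dd = 21.13
Terminal payoffs (K − S): max(-41.13, 0) = 0, max(6.125, 0) = 6.125, max(28.87, 0) = 28.87
Node u (S = 67.5): continuation = e^(−0.08)·[0.6190·0.0000 + 0.3810·6.1250] = 2.1543; exercise value = 0.0000 ≤ continuation, so V_u = 2.1543
Node d (S = 32.5): continuation = e^(−0.08)·[0.6190·6.1250 + 0.3810·28.8750] = 13.6558; exercise value = 17.5000 > continuation, so V_d = 17.5000 (exercise)
Node 0 (S = 50): continuation = e^(−0.08)·[0.6190·2.1543 + 0.3810·17.5000] = 7.3861; exercise value = 0.0000 ≤ continuation, so V_0 = 7.3861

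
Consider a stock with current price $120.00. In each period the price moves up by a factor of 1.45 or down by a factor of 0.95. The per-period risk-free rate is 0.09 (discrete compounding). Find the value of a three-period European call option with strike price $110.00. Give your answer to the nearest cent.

Risk-neutral probability p = (1 + 0.09 − 0.95)/(1.45 − 0.95) = 0.1400/0.5000 = 0.2800
Terminal stock prices: S_uuu = 365.8, S_uud = 239.7, S_udd = 157, S_ddd = 102.9
Terminal payoffs (S − K): max(255.8, 0) = 255.8, max(129.7, 0) = 129.7, max(47.03, 0) = 47.03, max(-7.115, 0) = 0
Node uu (S = 252.3): V_uu = 1/1.09·[0.2800·255.8350 + 0.7200·129.6850] = 151.3826
Node ud (S = 165.3): V_ud = 1/1.09·[0.2800·129.6850 + 0.7200·47.0350] = 64.3826
Node dd (S = 108.3): V_dd = 1/1.09·[0.2800·47.0350 + 0.7200·0.0000] = 12.0824
Node u (S = 174): V_u = 1/1.09·[0.2800·151.3826 + 0.7200·64.3826] = 81.4152
Node d (S = 114): V_d = 1/1.09·[0.2800·64.3826 + 0.7200·12.0824] = 24.5197
Node 0 (S = 120): V_0 = 1/1.09·[0.2800·81.4152 + 0.7200·24.5197] = 37.1105

$37.11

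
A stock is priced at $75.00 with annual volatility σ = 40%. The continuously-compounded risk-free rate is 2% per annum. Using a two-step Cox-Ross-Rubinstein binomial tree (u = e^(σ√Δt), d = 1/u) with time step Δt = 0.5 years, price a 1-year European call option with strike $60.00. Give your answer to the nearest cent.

CRR parameters: u = e^(σ√Δt) = e^(0.4·√0.5) = 1.3269, d = 1/u = 0.7536
Per-period rate: rΔt = 0.02·0.5 = 0.01, so R = e^0.01 = 1.0101
Risk-neutral probability p = (e^0.01 − 0.7536)/(1.3269 − 0.7536) = 0.2564/0.5733 = 0.4473
Terminal stock prices: S_uu = 132, S_ud = 75, S_dd = 42.6
Terminal payoffs (S − K): max(72.05, 0) = 72.05, max(15, 0) = 15, max(-17.4, 0) = 0
Node u (S = 99.52): V_u = e^(−0.01)·[0.4473·72.0491 + 0.5527·15.0000] = 40.1142
Node d (S = 56.52): V_d = e^(−0.01)·[0.4473·15.0000 + 0.5527·0.0000] = 6.6426
Node 0 (S = 75): V_0 = e^(−0.01)·[0.4473·40.1142 + 0.5527·6.6426] = 21.3990

$21.40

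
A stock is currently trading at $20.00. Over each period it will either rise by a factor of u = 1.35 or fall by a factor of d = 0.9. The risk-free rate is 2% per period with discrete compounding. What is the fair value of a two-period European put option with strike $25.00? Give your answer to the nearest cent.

$4.81

Risk-neutral probability p = (1 + 0.02 − 0.9)/(1.35 − 0.9) = 0.1200/0.4500 = 0.2667
Terminal stock prices: S_uu = 36.45, S_ud = 24.3, S_dd = 16.2
Terminal payoffs (K − S): max(-11.45, 0) = 0, max(0.7, 0) = 0.7, max(8.8, 0) = 8.8
Node u (S = 27): V_u = 1/1.02·[0.2667·0.0000 + 0.7333·0.7000] = 0.5033
Node d (S = 18): V_d = 1/1.02·[0.2667·0.7000 + 0.7333·8.8000] = 6.5098
Node 0 (S = 20): V_0 = 1/1.02·[0.2667·0.5033 + 0.7333·6.5098] = 4.8118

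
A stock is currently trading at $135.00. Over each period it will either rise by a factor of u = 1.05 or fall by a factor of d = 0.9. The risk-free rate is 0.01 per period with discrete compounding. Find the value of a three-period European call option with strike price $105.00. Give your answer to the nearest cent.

Risk-neutral probability p = (1 + 0.01 − 0.9)/(1.05 − 0.9) = 0.1100/0.1500 = 0.7333
Terminal stock prices: S_uuu = 156.3, S_uud = 134, S_udd = 114.8, S_ddd = 98.42
Terminal payoffs (S − K): max(51.28, 0) = 51.28, max(28.95, 0) = 28.95, max(9.818, 0) = 9.818, max(-6.585, 0) = 0
Node uu (S = 148.8): V_uu = 1/1.01·[0.7333·51.2794 + 0.2667·28.9538] = 44.8771
Node ud (S = 127.6): V_ud = 1/1.01·[0.7333·28.9538 + 0.2667·9.8175] = 23.6146
Node dd (S = 109.4): V_dd = 1/1.01·[0.7333·9.8175 + 0.2667·0.0000] = 7.1282
Node u (S = 141.8): V_u = 1/1.01·[0.7333·44.8771 + 0.2667·23.6146] = 38.8189
Node d (S = 121.5): V_d = 1/1.01·[0.7333·23.6146 + 0.2667·7.1282] = 19.0280
Node 0 (S = 135): V_0 = 1/1.01·[0.7333·38.8189 + 0.2667·19.0280] = 33.2092

$33.21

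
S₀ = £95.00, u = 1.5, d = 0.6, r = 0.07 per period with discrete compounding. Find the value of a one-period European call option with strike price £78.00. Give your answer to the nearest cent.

£31.48

Risk-neutral probability p = (1 + 0.07 − 0.6)/(1.5 − 0.6) = 0.4700/0.9000 = 0.5222
Terminal stock prices: S_u = 142.5, S_d = 57
Terminal payoffs (S − K): max(64.5, 0) = 64.5, max(-21, 0) = 0
Node 0 (S = 95): V_0 = 1/1.07·[0.5222·64.5000 + 0.4778·0.0000] = 31.4798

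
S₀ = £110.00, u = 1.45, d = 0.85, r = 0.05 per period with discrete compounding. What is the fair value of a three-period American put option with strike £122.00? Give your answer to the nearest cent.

£18.96

Risk-neutral probability p = (1 + 0.05 − 0.85)/(1.45 − 0.85) = 0.2000/0.6000 = 0.3333
Terminal stock prices: S_uuu = 335.3, S_uud = 196.6, S_udd = 115.2, S_ddd = 67.55
Terminal payoffs (K − S): max(-213.3, 0) = 0, max(-74.58, 0) = 0, max(6.761, 0) = 6.761, max(54.45, 0) = 54.45
Node uu (S = 231.3): continuation = 1/1.05·[0.3333·0.0000 + 0.6667·0.0000] = 0.0000; exercise value = 0.0000 ≤ continuation, so V_uu = 0.0000
Node ud (S = 135.6): continuation = 1/1.05·[0.3333·0.0000 + 0.6667·6.7613] = 4.2929; exercise value = 0.0000 ≤ continuation, so V_ud = 4.2929
Node dd (S = 79.47): continuation = 1/1.05·[0.3333·6.7613 + 0.6667·54.4463] = 36.7155; exercise value = 42.5250 > continuation, so V_dd = 42.5250 (exercise)
Node u (S = 159.5): continuation = 1/1.05·[0.3333·0.0000 + 0.6667·4.2929] = 2.7256; exercise value = 0.0000 ≤ continuation, so V_u = 2.7256
Node d (S = 93.5): continuation = 1/1.05·[0.3333·4.2929 + 0.6667·42.5250] = 28.3628; exercise value = 28.5000 > continuation, so V_d = 28.5000 (exercise)
Node 0 (S = 110): continuation = 1/1.05·[0.3333·2.7256 + 0.6667·28.5000] = 18.9605; exercise value = 12.0000 ≤ continuation, so V_0 = 18.9605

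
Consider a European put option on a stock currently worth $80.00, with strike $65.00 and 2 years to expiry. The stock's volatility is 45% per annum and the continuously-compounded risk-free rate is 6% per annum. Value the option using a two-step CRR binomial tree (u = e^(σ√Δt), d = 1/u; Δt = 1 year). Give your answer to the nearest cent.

$8.53

CRR parameters: u = e^(σ√Δt) = e^(0.45·√1) = 1.5683, d = 1/u = 0.6376
Per-period rate: rΔt = 0.06·1 = 0.06, so R = e^0.06 = 1.0618
Risk-neutral probability p = (e^0.06 − 0.6376)/(1.5683 − 0.6376) = 0.4242/0.9307 = 0.4558
Terminal stock prices: S_uu = 196.8, S_ud = 80, S_dd = 32.53
Terminal payoffs (K − S): max(-131.8, 0) = 0, max(-15, 0) = 0, max(32.47, 0) = 32.47
Node u (S = 125.5): V_u = e^(−0.06)·[0.4558·0.0000 + 0.5442·0.0000] = 0.0000
Node d (S = 51.01): V_d = e^(−0.06)·[0.4558·0.0000 + 0.5442·32.4744] = 16.6433
Node 0 (S = 80): V_0 = e^(−0.06)·[0.4558·0.0000 + 0.5442·16.6433] = 8.5298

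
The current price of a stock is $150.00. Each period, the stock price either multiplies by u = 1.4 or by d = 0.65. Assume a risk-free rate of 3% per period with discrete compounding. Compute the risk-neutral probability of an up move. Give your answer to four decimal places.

p = 0.5067

Risk-neutral probability p = (1 + 0.03 − 0.65)/(1.4 − 0.65) = 0.3800/0.7500 = 0.5067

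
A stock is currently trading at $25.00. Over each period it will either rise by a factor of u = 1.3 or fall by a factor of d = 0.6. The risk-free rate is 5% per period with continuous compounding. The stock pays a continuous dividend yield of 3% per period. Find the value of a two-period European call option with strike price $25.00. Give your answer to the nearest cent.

$5.62

Per-period risk-free factor R = e^0.05 = 1.0513; dividend-adjusted growth = e^(0.05−0.03) = 1.0202.
Risk-neutral probability p = (1.0202 − 0.6)/(1.3 − 0.6) = 0.4202/0.7000 = 0.6003
Terminal stock prices: S_uu = 42.25, S_ud = 19.5, S_dd = 9
Terminal payoffs (S − K): max(17.25, 0) = 17.25, max(-5.5, 0) = 0, max(-16, 0) = 0
Node u (S = 32.5): V_u = e^(−0.05)·[0.6003·17.2500 + 0.3997·0.0000] = 9.8499
Node d (S = 15): V_d = e^(−0.05)·[0.6003·0.0000 + 0.3997·0.0000] = 0.0000
Node 0 (S = 25): V_0 = e^(−0.05)·[0.6003·9.8499 + 0.3997·0.0000] = 5.6244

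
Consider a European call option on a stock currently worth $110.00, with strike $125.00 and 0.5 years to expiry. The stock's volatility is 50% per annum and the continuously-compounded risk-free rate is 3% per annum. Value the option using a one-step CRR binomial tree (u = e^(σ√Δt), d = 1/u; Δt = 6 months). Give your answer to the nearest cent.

CRR parameters: u = e^(σ√Δt) = e^(0.5·√0.5) = 1.4241, d = 1/u = 0.7022
Per-period rate: rΔt = 0.03·0.5 = 0.015, so R = e^0.015 = 1.0151
Risk-neutral probability p = (e^0.015 − 0.7022)/(1.4241 − 0.7022) = 0.3129/0.7219 = 0.4335
Terminal stock prices: S_u = 156.7, S_d = 77.24
Terminal payoffs (S − K): max(31.65, 0) = 31.65, max(-47.76, 0) = 0
Node 0 (S = 110): V_0 = e^(−0.015)·[0.4335·31.6531 + 0.5665·0.0000] = 13.5159

$13.52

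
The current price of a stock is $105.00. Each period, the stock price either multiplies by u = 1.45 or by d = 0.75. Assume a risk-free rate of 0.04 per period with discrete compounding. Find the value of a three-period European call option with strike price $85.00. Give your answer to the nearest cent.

$36.71

Risk-neutral probability p = (1 + 0.04 − 0.75)/(1.45 − 0.75) = 0.2900/0.7000 = 0.4143
Terminal stock prices: S_uuu = 320.1, S_uud = 165.6, S_udd = 85.64, S_ddd = 44.3
Terminal payoffs (S − K): max(235.1, 0) = 235.1, max(80.57, 0) = 80.57, max(0.6406, 0) = 0.6406, max(-40.7, 0) = 0
Node uu (S = 220.8): V_uu = 1/1.04·[0.4143·235.1056 + 0.5857·80.5719] = 139.0317
Node ud (S = 114.2): V_ud = 1/1.04·[0.4143·80.5719 + 0.5857·0.6406] = 32.4567
Node dd (S = 59.06): V_dd = 1/1.04·[0.4143·0.6406 + 0.5857·0.0000] = 0.2552
Node u (S = 152.2): V_u = 1/1.04·[0.4143·139.0317 + 0.5857·32.4567] = 73.6627
Node d (S = 78.75): V_d = 1/1.04·[0.4143·32.4567 + 0.5857·0.2552] = 13.0729
Node 0 (S = 105): V_0 = 1/1.04·[0.4143·73.6627 + 0.5857·13.0729] = 36.7062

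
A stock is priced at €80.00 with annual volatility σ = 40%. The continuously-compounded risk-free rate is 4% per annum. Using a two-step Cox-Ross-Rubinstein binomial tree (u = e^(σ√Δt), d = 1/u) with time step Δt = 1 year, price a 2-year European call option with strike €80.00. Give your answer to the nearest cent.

€18.41

CRR parameters: u = e^(σ√Δt) = e^(0.4·√1) = 1.4918, d = 1/u = 0.6703
Per-period rate: rΔt = 0.04·1 = 0.04, so R = e^0.04 = 1.0408
Risk-neutral probability p = (e^0.04 − 0.6703)/(1.4918 − 0.6703) = 0.3705/0.8215 = 0.4510
Terminal stock prices: S_uu = 178, S_ud = 80, S_dd = 35.95
Terminal payoffs (S − K): max(98.04, 0) = 98.04, max(0, 0) = 0, max(-44.05, 0) = 0
Node u (S = 119.3): V_u = e^(−0.04)·[0.4510·98.0433 + 0.5490·0.0000] = 42.4828
Node d (S = 53.63): V_d = e^(−0.04)·[0.4510·0.0000 + 0.5490·0.0000] = 0.0000
Node 0 (S = 80): V_0 = e^(−0.04)·[0.4510·42.4828 + 0.5490·0.0000] = 18.4081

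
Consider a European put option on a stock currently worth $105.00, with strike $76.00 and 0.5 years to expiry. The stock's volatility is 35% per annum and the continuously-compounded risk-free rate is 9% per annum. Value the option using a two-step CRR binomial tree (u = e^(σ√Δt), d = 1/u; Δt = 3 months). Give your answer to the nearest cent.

$0.44

CRR parameters: u = e^(σ√Δt) = e^(0.35·√0.25) = 1.1912, d = 1/u = 0.8395
Per-period rate: rΔt = 0.09·0.25 = 0.0225, so R = e^0.0225 = 1.0228
Risk-neutral probability p = (e^0.0225 − 0.8395)/(1.1912 − 0.8395) = 0.1833/0.3518 = 0.5210
Terminal stock prices: S_uu = 149, S_ud = 105, S_dd = 73.99
Terminal payoffs (K − S): max(-73, 0) = 0, max(-29, 0) = 0, max(2.008, 0) = 2.008
Node u (S = 125.1): V_u = e^(−0.0225)·[0.5210·0.0000 + 0.4790·0.0000] = 0.0000
Node d (S = 88.14): V_d = e^(−0.0225)·[0.5210·0.0000 + 0.4790·2.0078] = 0.9402
Node 0 (S = 105): V_0 = e^(−0.0225)·[0.5210·0.0000 + 0.4790·0.9402] = 0.4403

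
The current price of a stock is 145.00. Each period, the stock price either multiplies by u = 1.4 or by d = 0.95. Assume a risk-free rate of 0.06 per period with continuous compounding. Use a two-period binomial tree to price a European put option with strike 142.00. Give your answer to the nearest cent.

Risk-neutral probability p = (e^0.06 − 0.95)/(1.4 − 0.95) = 0.1118/0.4500 = 0.2485
Terminal stock prices: S_uu = 284.2, S_ud = 192.8, S_dd = 130.9
Terminal payoffs (K − S): max(-142.2, 0) = 0, max(-50.85, 0) = 0, max(11.14, 0) = 11.14
Node u (S = 203): V_u = e^(−0.06)·[0.2485·0.0000 + 0.7515·0.0000] = 0.0000
Node d (S = 137.8): V_d = e^(−0.06)·[0.2485·0.0000 + 0.7515·11.1375] = 7.8821
Node 0 (S = 145): V_0 = e^(−0.06)·[0.2485·0.0000 + 0.7515·7.8821] = 5.5783

5.58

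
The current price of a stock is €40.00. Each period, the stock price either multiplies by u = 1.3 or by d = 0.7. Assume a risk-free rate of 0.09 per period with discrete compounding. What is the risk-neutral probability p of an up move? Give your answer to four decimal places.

Risk-neutral probability p = (1 + 0.09 − 0.7)/(1.3 − 0.7) = 0.3900/0.6000 = 0.6500

p = 0.6500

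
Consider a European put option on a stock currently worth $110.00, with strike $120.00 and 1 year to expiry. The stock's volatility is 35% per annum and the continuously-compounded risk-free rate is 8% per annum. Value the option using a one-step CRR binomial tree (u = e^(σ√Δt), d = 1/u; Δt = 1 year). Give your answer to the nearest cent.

CRR parameters: u = e^(σ√Δt) = e^(0.35·√1) = 1.4191, d = 1/u = 0.7047
Per-period rate: rΔt = 0.08·1 = 0.08, so R = e^0.08 = 1.0833
Risk-neutral probability p = (e^0.08 − 0.7047)/(1.4191 − 0.7047) = 0.3786/0.7144 = 0.5300
Terminal stock prices: S_u = 156.1, S_d = 77.52
Terminal payoffs (K − S): max(-36.1, 0) = 0, max(42.48, 0) = 42.48
Node 0 (S = 110): V_0 = e^(−0.08)·[0.5300·0.0000 + 0.4700·42.4843] = 18.4337

$18.43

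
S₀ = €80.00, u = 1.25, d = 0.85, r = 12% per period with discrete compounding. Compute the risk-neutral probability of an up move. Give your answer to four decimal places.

p = 0.6750

Risk-neutral probability p = (1 + 0.12 − 0.85)/(1.25 − 0.85) = 0.2700/0.4000 = 0.6750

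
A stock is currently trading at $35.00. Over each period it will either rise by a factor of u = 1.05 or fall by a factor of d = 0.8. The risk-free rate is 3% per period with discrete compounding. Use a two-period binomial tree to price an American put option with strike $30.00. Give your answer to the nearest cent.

$0.20

Risk-neutral probability p = (1 + 0.03 − 0.8)/(1.05 − 0.8) = 0.2300/0.2500 = 0.9200
Terminal stock prices: S_uu = 38.59, S_ud = 29.4, S_dd = 22.4
Terminal payoffs (K − S): max(-8.587, 0) = 0, max(0.6, 0) = 0.6, max(7.6, 0) = 7.6
Node u (S = 36.75): continuation = 1/1.03·[0.9200·0.0000 + 0.0800·0.6000] = 0.0466; exercise value = 0.0000 ≤ continuation, so V_u = 0.0466
Node d (S = 28): continuation = 1/1.03·[0.9200·0.6000 + 0.0800·7.6000] = 1.1262; exercise value = 2.0000 > continuation, so V_d = 2.0000 (exercise)
Node 0 (S = 35): continuation = 1/1.03·[0.9200·0.0466 + 0.0800·2.0000] = 0.1970; exercise value = 0.0000 ≤ continuation, so V_0 = 0.1970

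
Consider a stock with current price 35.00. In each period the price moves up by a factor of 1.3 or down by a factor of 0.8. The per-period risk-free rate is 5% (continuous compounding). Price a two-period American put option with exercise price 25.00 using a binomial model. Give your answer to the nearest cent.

0.58

Risk-neutral probability p = (e^0.05 − 0.8)/(1.3 − 0.8) = 0.2513/0.5000 = 0.5025
Terminal stock prices: S_uu = 59.15, S_ud = 36.4, S_dd = 22.4
Terminal payoffs (K − S): max(-34.15, 0) = 0, max(-11.4, 0) = 0, max(2.6, 0) = 2.6
Node u (S = 45.5): continuation = e^(−0.05)·[0.5025·0.0000 + 0.4975·0.0000] = 0.0000; exercise value = 0.0000 ≤ continuation, so V_u = 0.0000
Node d (S = 28): continuation = e^(−0.05)·[0.5025·0.0000 + 0.4975·2.6000] = 1.2303; exercise value = 0.0000 ≤ continuation, so V_d = 1.2303
Node 0 (S = 35): continuation = e^(−0.05)·[0.5025·0.0000 + 0.4975·1.2303] = 0.5822; exercise value = 0.0000 ≤ continuation, so V_0 = 0.5822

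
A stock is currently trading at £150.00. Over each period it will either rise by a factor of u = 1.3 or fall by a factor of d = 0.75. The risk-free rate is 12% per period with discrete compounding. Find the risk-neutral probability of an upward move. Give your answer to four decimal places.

p = 0.6727

Risk-neutral probability p = (1 + 0.12 − 0.75)/(1.3 − 0.75) = 0.3700/0.5500 = 0.6727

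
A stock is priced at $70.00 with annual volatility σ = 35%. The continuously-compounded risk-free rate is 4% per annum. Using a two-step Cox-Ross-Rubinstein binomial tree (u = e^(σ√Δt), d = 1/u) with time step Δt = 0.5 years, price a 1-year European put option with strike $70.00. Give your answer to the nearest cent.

$7.13

CRR parameters: u = e^(σ√Δt) = e^(0.35·√0.5) = 1.2808, d = 1/u = 0.7808
Per-period rate: rΔt = 0.04·0.5 = 0.02, so R = e^0.02 = 1.0202
Risk-neutral probability p = (e^0.02 − 0.7808)/(1.2808 − 0.7808) = 0.2394/0.5000 = 0.4788
Terminal stock prices: S_uu = 114.8, S_ud = 70, S_dd = 42.67
Terminal payoffs (K − S): max(-44.83, 0) = 0, max(0, 0) = 0, max(27.33, 0) = 27.33
Node u (S = 89.66): V_u = e^(−0.02)·[0.4788·0.0000 + 0.5212·0.0000] = 0.0000
Node d (S = 54.65): V_d = e^(−0.02)·[0.4788·0.0000 + 0.5212·27.3290] = 13.9607
Node 0 (S = 70): V_0 = e^(−0.02)·[0.4788·0.0000 + 0.5212·13.9607] = 7.1317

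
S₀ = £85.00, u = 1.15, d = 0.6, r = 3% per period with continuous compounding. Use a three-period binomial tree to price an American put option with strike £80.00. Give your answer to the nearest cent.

Risk-neutral probability p = (e^0.03 − 0.6)/(1.15 − 0.6) = 0.4305/0.5500 = 0.7826
Terminal stock prices: S_uuu = 129.3, S_uud = 67.45, S_udd = 35.19, S_ddd = 18.36
Terminal payoffs (K − S): max(-49.27, 0) = 0, max(12.55, 0) = 12.55, max(44.81, 0) = 44.81, max(61.64, 0) = 61.64
Node uu (S = 112.4): continuation = e^(−0.03)·[0.7826·0.0000 + 0.2174·12.5525] = 2.6477; exercise value = 0.0000 ≤ continuation, so V_uu = 2.6477
Node ud (S = 58.65): continuation = e^(−0.03)·[0.7826·12.5525 + 0.2174·44.8100] = 18.9856; exercise value = 21.3500 > continuation, so V_ud = 21.3500 (exercise)
Node dd (S = 30.6): continuation = e^(−0.03)·[0.7826·44.8100 + 0.2174·61.6400] = 47.0356; exercise value = 49.4000 > continuation, so V_dd = 49.4000 (exercise)
Node u (S = 97.75): continuation = e^(−0.03)·[0.7826·2.6477 + 0.2174·21.3500] = 6.5144; exercise value = 0.0000 ≤ continuation, so V_u = 6.5144
Node d (S = 51): continuation = e^(−0.03)·[0.7826·21.3500 + 0.2174·49.4000] = 26.6356; exercise value = 29.0000 > continuation, so V_d = 29.0000 (exercise)
Node 0 (S = 85): continuation = e^(−0.03)·[0.7826·6.5144 + 0.2174·29.0000] = 11.0648; exercise value = 0.0000 ≤ continuation, so V_0 = 11.0648

£11.06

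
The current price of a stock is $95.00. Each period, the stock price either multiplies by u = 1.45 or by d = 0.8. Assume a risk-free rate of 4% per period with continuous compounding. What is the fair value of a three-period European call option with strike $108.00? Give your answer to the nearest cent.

$20.10

Risk-neutral probability p = (e^0.04 − 0.8)/(1.45 − 0.8) = 0.2408/0.6500 = 0.3705
Terminal stock prices: S_uuu = 289.6, S_uud = 159.8, S_udd = 88.16, S_ddd = 48.64
Terminal payoffs (S − K): max(181.6, 0) = 181.6, max(51.79, 0) = 51.79, max(-19.84, 0) = 0, max(-59.36, 0) = 0
Node uu (S = 199.7): V_uu = e^(−0.04)·[0.3705·181.6194 + 0.6295·51.7900] = 95.9722
Node ud (S = 110.2): V_ud = e^(−0.04)·[0.3705·51.7900 + 0.6295·0.0000] = 18.4347
Node dd (S = 60.8): V_dd = e^(−0.04)·[0.3705·0.0000 + 0.6295·0.0000] = 0.0000
Node u (S = 137.8): V_u = e^(−0.04)·[0.3705·95.9722 + 0.6295·18.4347] = 45.3115
Node d (S = 76): V_d = e^(−0.04)·[0.3705·18.4347 + 0.6295·0.0000] = 6.5619
Node 0 (S = 95): V_0 = e^(−0.04)·[0.3705·45.3115 + 0.6295·6.5619] = 20.0976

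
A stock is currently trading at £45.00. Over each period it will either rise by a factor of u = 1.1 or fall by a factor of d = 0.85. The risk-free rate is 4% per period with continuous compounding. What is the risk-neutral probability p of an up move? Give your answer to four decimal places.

p = 0.7632

Risk-neutral probability p = (e^0.04 − 0.85)/(1.1 − 0.85) = 0.1908/0.2500 = 0.7632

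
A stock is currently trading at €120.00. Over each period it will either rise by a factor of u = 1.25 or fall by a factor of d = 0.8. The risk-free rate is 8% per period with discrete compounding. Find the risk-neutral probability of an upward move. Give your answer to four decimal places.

Risk-neutral probability p = (1 + 0.08 − 0.8)/(1.25 − 0.8) = 0.2800/0.4500 = 0.6222

p = 0.6222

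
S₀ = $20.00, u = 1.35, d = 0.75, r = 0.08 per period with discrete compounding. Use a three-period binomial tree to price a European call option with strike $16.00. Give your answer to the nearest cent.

$8.06

Risk-neutral probability p = (1 + 0.08 − 0.75)/(1.35 − 0.75) = 0.3300/0.6000 = 0.5500
Terminal stock prices: S_uuu = 49.21, S_uud = 27.34, S_udd = 15.19, S_ddd = 8.438
Terminal payoffs (S − K): max(33.21, 0) = 33.21, max(11.34, 0) = 11.34, max(-0.8125, 0) = 0, max(-7.562, 0) = 0
Node uu (S = 36.45): V_uu = 1/1.08·[0.5500·33.2075 + 0.4500·11.3375] = 21.6352
Node ud (S = 20.25): V_ud = 1/1.08·[0.5500·11.3375 + 0.4500·0.0000] = 5.7737
Node dd (S = 11.25): V_dd = 1/1.08·[0.5500·0.0000 + 0.4500·0.0000] = 0.0000
Node u (S = 27): V_u = 1/1.08·[0.5500·21.6352 + 0.4500·5.7737] = 13.4236
Node d (S = 15): V_d = 1/1.08·[0.5500·5.7737 + 0.4500·0.0000] = 2.9403
Node 0 (S = 20): V_0 = 1/1.08·[0.5500·13.4236 + 0.4500·2.9403] = 8.0612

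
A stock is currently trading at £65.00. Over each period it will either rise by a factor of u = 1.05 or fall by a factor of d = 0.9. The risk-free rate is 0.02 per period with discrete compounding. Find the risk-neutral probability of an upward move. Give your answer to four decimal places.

Risk-neutral probability p = (1 + 0.02 − 0.9)/(1.05 − 0.9) = 0.1200/0.1500 = 0.8000

p = 0.8000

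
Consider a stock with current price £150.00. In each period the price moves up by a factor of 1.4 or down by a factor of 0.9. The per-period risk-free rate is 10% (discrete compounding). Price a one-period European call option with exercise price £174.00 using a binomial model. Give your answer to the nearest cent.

Risk-neutral probability p = (1 + 0.1 − 0.9)/(1.4 − 0.9) = 0.2000/0.5000 = 0.4000
Terminal stock prices: S_u = 210, S_d = 135
Terminal payoffs (S − K): max(36, 0) = 36, max(-39, 0) = 0
Node 0 (S = 150): V_0 = 1/1.1·[0.4000·36.0000 + 0.6000·0.0000] = 13.0909

£13.09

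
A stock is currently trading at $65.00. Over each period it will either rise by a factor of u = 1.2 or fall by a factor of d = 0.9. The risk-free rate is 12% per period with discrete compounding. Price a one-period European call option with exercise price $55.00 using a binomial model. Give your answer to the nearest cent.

$15.89

Risk-neutral probability p = (1 + 0.12 − 0.9)/(1.2 − 0.9) = 0.2200/0.3000 = 0.7333
Terminal stock prices: S_u = 78, S_d = 58.5
Terminal payoffs (S − K): max(23, 0) = 23, max(3.5, 0) = 3.5
Node 0 (S = 65): V_0 = 1/1.12·[0.7333·23.0000 + 0.2667·3.5000] = 15.8929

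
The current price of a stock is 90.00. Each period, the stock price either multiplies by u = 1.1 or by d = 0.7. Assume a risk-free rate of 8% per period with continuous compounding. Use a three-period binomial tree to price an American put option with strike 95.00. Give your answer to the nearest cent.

Risk-neutral probability p = (e^0.08 − 0.7)/(1.1 − 0.7) = 0.3833/0.4000 = 0.9582
Terminal stock prices: S_uuu = 119.8, S_uud = 76.23, S_udd = 48.51, S_ddd = 30.87
Terminal payoffs (K − S): max(-24.79, 0) = 0, max(18.77, 0) = 18.77, max(46.49, 0) = 46.49, max(64.13, 0) = 64.13
Node uu (S = 108.9): continuation = e^(−0.08)·[0.9582·0.0000 + 0.0418·18.7700] = 0.7240; exercise value = 0.0000 ≤ continuation, so V_uu = 0.7240
Node ud (S = 69.3): continuation = e^(−0.08)·[0.9582·18.7700 + 0.0418·46.4900] = 18.3961; exercise value = 25.7000 > continuation, so V_ud = 25.7000 (exercise)
Node dd (S = 44.1): continuation = e^(−0.08)·[0.9582·46.4900 + 0.0418·64.1300] = 43.5961; exercise value = 50.9000 > continuation, so V_dd = 50.9000 (exercise)
Node u (S = 99): continuation = e^(−0.08)·[0.9582·0.7240 + 0.0418·25.7000] = 1.6316; exercise value = 0.0000 ≤ continuation, so V_u = 1.6316
Node d (S = 63): continuation = e^(−0.08)·[0.9582·25.7000 + 0.0418·50.9000] = 24.6961; exercise value = 32.0000 > continuation, so V_d = 32.0000 (exercise)
Node 0 (S = 90): continuation = e^(−0.08)·[0.9582·1.6316 + 0.0418·32.0000] = 2.6775; exercise value = 5.0000 > continuation, so V_0 = 5.0000 (exercise)

5.00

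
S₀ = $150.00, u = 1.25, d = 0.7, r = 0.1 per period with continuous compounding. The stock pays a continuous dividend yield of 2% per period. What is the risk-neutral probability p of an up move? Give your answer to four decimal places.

Per-period risk-free factor R = e^0.1 = 1.1052; dividend-adjusted growth = e^(0.1−0.02) = 1.0833.
Risk-neutral probability p = (1.0833 − 0.7)/(1.25 − 0.7) = 0.3833/0.5500 = 0.6969

p = 0.6969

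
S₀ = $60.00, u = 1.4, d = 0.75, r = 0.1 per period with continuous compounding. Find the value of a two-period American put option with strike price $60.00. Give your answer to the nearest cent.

Risk-neutral probability p = (e^0.1 − 0.75)/(1.4 − 0.75) = 0.3552/0.6500 = 0.5464
Terminal stock prices: S_uu = 117.6, S_ud = 63, S_dd = 33.75
Terminal payoffs (K − S): max(-57.6, 0) = 0, max(-3, 0) = 0, max(26.25, 0) = 26.25
Node u (S = 84): continuation = e^(−0.1)·[0.5464·0.0000 + 0.4536·0.0000] = 0.0000; exercise value = 0.0000 ≤ continuation, so V_u = 0.0000
Node d (S = 45): continuation = e^(−0.1)·[0.5464·0.0000 + 0.4536·26.2500] = 10.7735; exercise value = 15.0000 > continuation, so V_d = 15.0000 (exercise)
Node 0 (S = 60): continuation = e^(−0.1)·[0.5464·0.0000 + 0.4536·15.0000] = 6.1563; exercise value = 0.0000 ≤ continuation, so V_0 = 6.1563

$6.16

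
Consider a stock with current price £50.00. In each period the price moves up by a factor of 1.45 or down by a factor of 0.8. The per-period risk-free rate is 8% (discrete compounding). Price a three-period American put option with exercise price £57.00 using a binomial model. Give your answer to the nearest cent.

£10.13

Risk-neutral probability p = (1 + 0.08 − 0.8)/(1.45 − 0.8) = 0.2800/0.6500 = 0.4308
Terminal stock prices: S_uuu = 152.4, S_uud = 84.1, S_udd = 46.4, S_ddd = 25.6
Terminal payoffs (K − S): max(-95.43, 0) = 0, max(-27.1, 0) = 0, max(10.6, 0) = 10.6, max(31.4, 0) = 31.4
Node uu (S = 105.1): continuation = 1/1.08·[0.4308·0.0000 + 0.5692·0.0000] = 0.0000; exercise value = 0.0000 ≤ continuation, so V_uu = 0.0000
Node ud (S = 58): continuation = 1/1.08·[0.4308·0.0000 + 0.5692·10.6000] = 5.5869; exercise value = 0.0000 ≤ continuation, so V_ud = 5.5869
Node dd (S = 32): continuation = 1/1.08·[0.4308·10.6000 + 0.5692·31.4000] = 20.7778; exercise value = 25.0000 > continuation, so V_dd = 25.0000 (exercise)
Node u (S = 72.5): continuation = 1/1.08·[0.4308·0.0000 + 0.5692·5.5869] = 2.9447; exercise value = 0.0000 ≤ continuation, so V_u = 2.9447
Node d (S = 40): continuation = 1/1.08·[0.4308·5.5869 + 0.5692·25.0000] = 15.4050; exercise value = 17.0000 > continuation, so V_d = 17.0000 (exercise)
Node 0 (S = 50): continuation = 1/1.08·[0.4308·2.9447 + 0.5692·17.0000] = 10.1346; exercise value = 7.0000 ≤ continuation, so V_0 = 10.1346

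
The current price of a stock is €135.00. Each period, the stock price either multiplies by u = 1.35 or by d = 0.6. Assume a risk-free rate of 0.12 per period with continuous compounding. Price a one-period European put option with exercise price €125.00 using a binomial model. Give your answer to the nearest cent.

€11.58

Risk-neutral probability p = (e^0.12 − 0.6)/(1.35 − 0.6) = 0.5275/0.7500 = 0.7033
Terminal stock prices: S_u = 182.2, S_d = 81
Terminal payoffs (K − S): max(-57.25, 0) = 0, max(44, 0) = 44
Node 0 (S = 135): V_0 = e^(−0.12)·[0.7033·0.0000 + 0.2967·44.0000] = 11.5774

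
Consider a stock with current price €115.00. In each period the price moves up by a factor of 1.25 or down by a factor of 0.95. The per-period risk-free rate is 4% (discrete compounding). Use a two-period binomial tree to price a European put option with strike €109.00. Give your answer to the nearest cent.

€2.36

Risk-neutral probability p = (1 + 0.04 − 0.95)/(1.25 − 0.95) = 0.0900/0.3000 = 0.3000
Terminal stock prices: S_uu = 179.7, S_ud = 136.6, S_dd = 103.8
Terminal payoffs (K − S): max(-70.69, 0) = 0, max(-27.56, 0) = 0, max(5.213, 0) = 5.213
Node u (S = 143.8): V_u = 1/1.04·[0.3000·0.0000 + 0.7000·0.0000] = 0.0000
Node d (S = 109.2): V_d = 1/1.04·[0.3000·0.0000 + 0.7000·5.2125] = 3.5084
Node 0 (S = 115): V_0 = 1/1.04·[0.3000·0.0000 + 0.7000·3.5084] = 2.3614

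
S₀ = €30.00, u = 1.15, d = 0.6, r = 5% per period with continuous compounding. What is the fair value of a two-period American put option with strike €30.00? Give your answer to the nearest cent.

Risk-neutral probability p = (e^0.05 − 0.6)/(1.15 − 0.6) = 0.4513/0.5500 = 0.8205
Terminal stock prices: S_uu = 39.67, S_ud = 20.7, S_dd = 10.8
Terminal payoffs (K − S): max(-9.675, 0) = 0, max(9.3, 0) = 9.3, max(19.2, 0) = 19.2
Node u (S = 34.5): continuation = e^(−0.05)·[0.8205·0.0000 + 0.1795·9.3000] = 1.5880; exercise value = 0.0000 ≤ continuation, so V_u = 1.5880
Node d (S = 18): continuation = e^(−0.05)·[0.8205·9.3000 + 0.1795·19.2000] = 10.5369; exercise value = 12.0000 > continuation, so V_d = 12.0000 (exercise)
Node 0 (S = 30): continuation = e^(−0.05)·[0.8205·1.5880 + 0.1795·12.0000] = 3.2884; exercise value = 0.0000 ≤ continuation, so V_0 = 3.2884

€3.29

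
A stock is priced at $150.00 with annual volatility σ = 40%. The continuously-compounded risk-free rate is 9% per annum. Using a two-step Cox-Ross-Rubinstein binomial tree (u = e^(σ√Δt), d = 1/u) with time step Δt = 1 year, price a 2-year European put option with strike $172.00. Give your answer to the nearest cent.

$29.65

CRR parameters: u = e^(σ√Δt) = e^(0.4·√1) = 1.4918, d = 1/u = 0.6703
Per-period rate: rΔt = 0.09·1 = 0.09, so R = e^0.09 = 1.0942
Risk-neutral probability p = (e^0.09 − 0.6703)/(1.4918 − 0.6703) = 0.4239/0.8215 = 0.5159
Terminal stock prices: S_uu = 333.8, S_ud = 150, S_dd = 67.4
Terminal payoffs (K − S): max(-161.8, 0) = 0, max(22, 0) = 22, max(104.6, 0) = 104.6
Node u (S = 223.8): V_u = e^(−0.09)·[0.5159·0.0000 + 0.4841·22.0000] = 9.7326
Node d (S = 100.5): V_d = e^(−0.09)·[0.5159·22.0000 + 0.4841·104.6007] = 56.6482
Node 0 (S = 150): V_0 = e^(−0.09)·[0.5159·9.7326 + 0.4841·56.6482] = 29.6499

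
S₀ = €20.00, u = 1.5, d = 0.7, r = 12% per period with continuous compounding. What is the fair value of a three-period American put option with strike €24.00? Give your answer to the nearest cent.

€4.88

Risk-neutral probability p = (e^0.12 − 0.7)/(1.5 − 0.7) = 0.4275/0.8000 = 0.5344
Terminal stock prices: S_uuu = 67.5, S_uud = 31.5, S_udd = 14.7, S_ddd = 6.86
Terminal payoffs (K − S): max(-43.5, 0) = 0, max(-7.5, 0) = 0, max(9.3, 0) = 9.3, max(17.14, 0) = 17.14
Node uu (S = 45): continuation = e^(−0.12)·[0.5344·0.0000 + 0.4656·0.0000] = 0.0000; exercise value = 0.0000 ≤ continuation, so V_uu = 0.0000
Node ud (S = 21): continuation = e^(−0.12)·[0.5344·0.0000 + 0.4656·9.3000] = 3.8407; exercise value = 3.0000 ≤ continuation, so V_ud = 3.8407
Node dd (S = 9.8): continuation = e^(−0.12)·[0.5344·9.3000 + 0.4656·17.1400] = 11.4861; exercise value = 14.2000 > continuation, so V_dd = 14.2000 (exercise)
Node u (S = 30): continuation = e^(−0.12)·[0.5344·0.0000 + 0.4656·3.8407] = 1.5861; exercise value = 0.0000 ≤ continuation, so V_u = 1.5861
Node d (S = 14): continuation = e^(−0.12)·[0.5344·3.8407 + 0.4656·14.2000] = 7.6845; exercise value = 10.0000 > continuation, so V_d = 10.0000 (exercise)
Node 0 (S = 20): continuation = e^(−0.12)·[0.5344·1.5861 + 0.4656·10.0000] = 4.8815; exercise value = 4.0000 ≤ continuation, so V_0 = 4.8815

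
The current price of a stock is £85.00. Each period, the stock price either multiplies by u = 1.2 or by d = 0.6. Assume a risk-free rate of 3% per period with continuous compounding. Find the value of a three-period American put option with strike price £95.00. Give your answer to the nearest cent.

£21.38

Risk-neutral probability p = (e^0.03 − 0.6)/(1.2 − 0.6) = 0.4305/0.6000 = 0.7174
Terminal stock prices: S_uuu = 146.9, S_uud = 73.44, S_udd = 36.72, S_ddd = 18.36
Terminal payoffs (K − S): max(-51.88, 0) = 0, max(21.56, 0) = 21.56, max(58.28, 0) = 58.28, max(76.64, 0) = 76.64
Node uu (S = 122.4): continuation = e^(−0.03)·[0.7174·0.0000 + 0.2826·21.5600] = 5.9123; exercise value = 0.0000 ≤ continuation, so V_uu = 5.9123
Node ud (S = 61.2): continuation = e^(−0.03)·[0.7174·21.5600 + 0.2826·58.2800] = 30.9923; exercise value = 33.8000 > continuation, so V_ud = 33.8000 (exercise)
Node dd (S = 30.6): continuation = e^(−0.03)·[0.7174·58.2800 + 0.2826·76.6400] = 61.5923; exercise value = 64.4000 > continuation, so V_dd = 64.4000 (exercise)
Node u (S = 102): continuation = e^(−0.03)·[0.7174·5.9123 + 0.2826·33.8000] = 13.3850; exercise value = 0.0000 ≤ continuation, so V_u = 13.3850
Node d (S = 51): continuation = e^(−0.03)·[0.7174·33.8000 + 0.2826·64.4000] = 41.1923; exercise value = 44.0000 > continuation, so V_d = 44.0000 (exercise)
Node 0 (S = 85): continuation = e^(−0.03)·[0.7174·13.3850 + 0.2826·44.0000] = 21.3848; exercise value = 10.0000 ≤ continuation, so V_0 = 21.3848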